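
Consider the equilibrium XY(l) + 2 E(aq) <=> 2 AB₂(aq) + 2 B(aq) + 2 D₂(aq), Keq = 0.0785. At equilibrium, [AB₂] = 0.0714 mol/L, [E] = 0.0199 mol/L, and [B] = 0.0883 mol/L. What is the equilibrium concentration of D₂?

(XY is a pure liquid — omitted from Keq.)
At equilibrium, Keq = [AB₂]²·[B]²·[D₂]² / [E]² = 0.0785.
(0.0714)²·(0.0883)²·([D₂])² / (0.0199)² = 0.0785
[D₂]² = 0.782 ⇒ [D₂] = 0.884 mol/L

[D₂] = 0.884 mol/L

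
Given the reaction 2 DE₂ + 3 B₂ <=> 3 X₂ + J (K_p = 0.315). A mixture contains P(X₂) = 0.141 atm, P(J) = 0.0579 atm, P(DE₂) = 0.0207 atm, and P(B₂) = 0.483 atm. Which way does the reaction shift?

Q_p = P(X₂)³·P(J) / (P(DE₂)²·P(B₂)³) = (0.141)³·(0.0579) / ((0.0207)²·(0.483)³) = 3.36
Q_p = 3.36 > K_p = 0.315, so the reverse reaction proceeds.

to the left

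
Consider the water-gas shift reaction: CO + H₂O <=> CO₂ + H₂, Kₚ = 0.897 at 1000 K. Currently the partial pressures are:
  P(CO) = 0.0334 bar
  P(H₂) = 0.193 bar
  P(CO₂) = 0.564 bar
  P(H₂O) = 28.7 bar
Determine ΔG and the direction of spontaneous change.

Qₚ = P(CO₂)·P(H₂) / (P(CO)·P(H₂O)) = (0.564)·(0.193) / ((0.0334)·(28.7)) = 0.114
ΔG = RT ln(Qₚ/Kₚ) = (8.314 J mol⁻¹ K⁻¹)(1000 K) × ln(0.114/0.897)
   = (8.314 kJ/mol)(-2.063) = -17.2 kJ/mol
ΔG < 0, so the forward reaction is spontaneous (proceeds forward).

ΔG = -17.2 kJ/mol; the forward reaction is spontaneous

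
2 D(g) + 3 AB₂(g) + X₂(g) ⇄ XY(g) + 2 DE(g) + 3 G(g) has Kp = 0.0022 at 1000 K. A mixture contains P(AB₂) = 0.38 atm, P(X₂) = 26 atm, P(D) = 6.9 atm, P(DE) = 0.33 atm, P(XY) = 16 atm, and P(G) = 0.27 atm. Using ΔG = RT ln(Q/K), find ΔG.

ΔG = -12.2 kJ/mol

Qp = P(XY)·P(DE)²·P(G)³ / (P(D)²·P(AB₂)³·P(X₂)) = (16)·(0.33)²·(0.27)³ / ((6.9)²·(0.38)³·(26)) = 5.05×10⁻⁴
ΔG = RT ln(Qp/Kp) = (8.314 J mol⁻¹ K⁻¹)(1000 K) × ln(5.05×10⁻⁴/0.0022)
   = (8.314 kJ/mol)(-1.472) = -12.2 kJ/mol
ΔG < 0, so the forward reaction is spontaneous (proceeds forward).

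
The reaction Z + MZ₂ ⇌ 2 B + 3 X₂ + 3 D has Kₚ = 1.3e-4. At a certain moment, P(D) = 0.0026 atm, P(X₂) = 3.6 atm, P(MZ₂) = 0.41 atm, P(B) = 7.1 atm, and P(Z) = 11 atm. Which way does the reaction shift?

to the right

Qₚ = P(B)²·P(X₂)³·P(D)³ / (P(Z)·P(MZ₂)) = (7.1)²·(3.6)³·(0.0026)³ / ((11)·(0.41)) = 9.2e-6
Qₚ = 9.2e-6 < Kₚ = 1.3e-4, so the forward reaction proceeds.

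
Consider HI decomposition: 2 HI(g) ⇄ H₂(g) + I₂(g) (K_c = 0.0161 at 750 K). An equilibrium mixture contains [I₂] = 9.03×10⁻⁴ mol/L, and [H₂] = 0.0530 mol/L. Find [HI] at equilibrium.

[HI] = 0.0545 mol/L

At equilibrium, K_c = [H₂]·[I₂] / [HI]² = 0.0161.
(0.0530)·(9.03×10⁻⁴) / ([HI])² = 0.0161
[HI]² = 0.00297 ⇒ [HI] = 0.0545 mol/L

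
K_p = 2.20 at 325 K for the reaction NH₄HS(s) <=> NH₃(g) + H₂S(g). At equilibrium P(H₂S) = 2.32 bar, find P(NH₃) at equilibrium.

P(NH₃) = 0.948 bar

(NH₄HS is a pure solid — omitted from K_p.)
At equilibrium, K_p = P(NH₃)·P(H₂S) = 2.20.
(P(NH₃))·(2.32) = 2.20
P(NH₃) = 0.948 bar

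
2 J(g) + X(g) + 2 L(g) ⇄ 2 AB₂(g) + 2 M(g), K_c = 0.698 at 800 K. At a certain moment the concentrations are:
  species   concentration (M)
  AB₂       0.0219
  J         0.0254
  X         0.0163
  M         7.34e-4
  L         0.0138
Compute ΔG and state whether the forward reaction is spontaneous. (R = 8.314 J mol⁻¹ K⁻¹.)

Q_c = [AB₂]²·[M]² / ([J]²·[X]·[L]²) = (0.0219)²·(7.34e-4)² / ((0.0254)²·(0.0163)·(0.0138)²) = 0.129
ΔG = RT ln(Q_c/K_c) = (8.314 J mol⁻¹ K⁻¹)(800 K) × ln(0.129/0.698)
   = (6.651 kJ/mol)(-1.688) = -11.2 kJ/mol
ΔG < 0, so the forward reaction is spontaneous (proceeds forward).

ΔG = -11.2 kJ/mol; the forward reaction is spontaneous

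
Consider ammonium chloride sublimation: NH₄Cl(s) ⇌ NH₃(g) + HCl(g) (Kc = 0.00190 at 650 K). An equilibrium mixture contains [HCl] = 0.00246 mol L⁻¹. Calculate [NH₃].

(NH₄Cl is a pure solid — omitted from Kc.)
At equilibrium, Kc = [NH₃]·[HCl] = 0.00190.
([NH₃])·(0.00246) = 0.00190
[NH₃] = 0.772 mol L⁻¹

[NH₃] = 0.772 mol L⁻¹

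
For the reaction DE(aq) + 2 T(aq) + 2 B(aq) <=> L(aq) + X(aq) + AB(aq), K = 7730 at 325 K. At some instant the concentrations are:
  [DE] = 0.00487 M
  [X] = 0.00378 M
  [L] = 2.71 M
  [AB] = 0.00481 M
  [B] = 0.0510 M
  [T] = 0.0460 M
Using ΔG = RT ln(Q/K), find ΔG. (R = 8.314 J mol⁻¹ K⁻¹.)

ΔG = -3.88 kJ/mol

Q = [L]·[X]·[AB] / ([DE]·[T]²·[B]²) = (2.71)·(0.00378)·(0.00481) / ((0.00487)·(0.0460)²·(0.0510)²) = 1840
ΔG = RT ln(Q/K) = (8.314 J mol⁻¹ K⁻¹)(325 K) × ln(1840/7730)
   = (2.702 kJ/mol)(-1.435) = -3.88 kJ/mol
ΔG < 0, so the forward reaction is spontaneous (proceeds forward).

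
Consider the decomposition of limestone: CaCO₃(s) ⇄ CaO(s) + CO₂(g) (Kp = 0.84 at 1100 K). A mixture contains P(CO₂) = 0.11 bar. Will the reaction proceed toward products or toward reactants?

(CaCO₃, CaO are pure solids — omitted from Qp.)
Qp = P(CO₂) = 0.11
Qp = 0.11 < Kp = 0.84, so the forward reaction proceeds.

in the forward direction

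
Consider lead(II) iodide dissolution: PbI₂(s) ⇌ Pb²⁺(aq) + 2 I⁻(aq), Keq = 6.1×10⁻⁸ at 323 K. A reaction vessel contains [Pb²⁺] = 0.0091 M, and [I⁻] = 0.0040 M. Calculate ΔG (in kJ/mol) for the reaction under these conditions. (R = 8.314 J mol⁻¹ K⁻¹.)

ΔG = 2.34 kJ/mol

(PbI₂ is a pure solid — omitted from Q.)
Q = [Pb²⁺]·[I⁻]² = (0.0091)·(0.0040)² = 1.46×10⁻⁷
ΔG = RT ln(Q/Keq) = (8.314 J mol⁻¹ K⁻¹)(323 K) × ln(1.46×10⁻⁷/6.1×10⁻⁸)
   = (2.685 kJ/mol)(0.8727) = 2.34 kJ/mol
ΔG > 0, so the forward reaction is non-spontaneous (proceeds in reverse).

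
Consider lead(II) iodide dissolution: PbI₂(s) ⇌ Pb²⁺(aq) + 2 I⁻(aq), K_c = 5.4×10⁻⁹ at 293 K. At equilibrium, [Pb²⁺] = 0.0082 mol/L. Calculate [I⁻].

(PbI₂ is a pure solid — omitted from K_c.)
At equilibrium, K_c = [Pb²⁺]·[I⁻]² = 5.4×10⁻⁹.
(0.0082)·([I⁻])² = 5.4×10⁻⁹
[I⁻]² = 6.59×10⁻⁷ ⇒ [I⁻] = 8.1×10⁻⁴ mol/L

[I⁻] = 8.1×10⁻⁴ mol/L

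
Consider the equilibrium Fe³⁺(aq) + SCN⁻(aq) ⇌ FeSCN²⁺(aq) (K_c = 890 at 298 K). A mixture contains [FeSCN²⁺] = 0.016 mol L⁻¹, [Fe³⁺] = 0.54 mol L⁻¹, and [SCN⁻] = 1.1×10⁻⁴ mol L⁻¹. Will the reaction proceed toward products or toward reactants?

Q_c = [FeSCN²⁺] / ([Fe³⁺]·[SCN⁻]) = (0.016) / ((0.54)·(1.1×10⁻⁴)) = 270
Q_c = 270 < K_c = 890, so the forward reaction proceeds.

to the right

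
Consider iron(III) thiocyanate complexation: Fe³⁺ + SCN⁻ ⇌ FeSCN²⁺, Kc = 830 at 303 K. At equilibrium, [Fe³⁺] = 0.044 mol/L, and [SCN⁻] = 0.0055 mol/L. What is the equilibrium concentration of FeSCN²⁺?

[FeSCN²⁺] = 0.20 mol/L

At equilibrium, Kc = [FeSCN²⁺] / ([Fe³⁺]·[SCN⁻]) = 830.
([FeSCN²⁺]) / ((0.044)·(0.0055)) = 830
[FeSCN²⁺] = 0.201 = 0.20 mol/L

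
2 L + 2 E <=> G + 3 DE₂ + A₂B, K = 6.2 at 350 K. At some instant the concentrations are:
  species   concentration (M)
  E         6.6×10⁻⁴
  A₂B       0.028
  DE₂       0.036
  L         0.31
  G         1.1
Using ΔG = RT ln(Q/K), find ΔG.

ΔG = 4.98 kJ/mol

Q = [G]·[DE₂]³·[A₂B] / ([L]²·[E]²) = (1.1)·(0.036)³·(0.028) / ((0.31)²·(6.6×10⁻⁴)²) = 34.3
ΔG = RT ln(Q/K) = (8.314 J mol⁻¹ K⁻¹)(350 K) × ln(34.3/6.2)
   = (2.910 kJ/mol)(1.711) = 4.98 kJ/mol
ΔG > 0, so the forward reaction is non-spontaneous (proceeds in reverse).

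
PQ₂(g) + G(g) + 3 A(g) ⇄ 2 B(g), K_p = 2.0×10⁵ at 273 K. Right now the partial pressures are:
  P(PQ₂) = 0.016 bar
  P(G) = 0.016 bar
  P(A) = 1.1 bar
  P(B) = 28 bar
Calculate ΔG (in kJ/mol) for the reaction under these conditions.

Q_p = P(B)² / (P(PQ₂)·P(G)·P(A)³) = (28)² / ((0.016)·(0.016)·(1.1)³) = 2.30×10⁶
ΔG = RT ln(Q_p/K_p) = (8.314 J mol⁻¹ K⁻¹)(273 K) × ln(2.30×10⁶/2.0×10⁵)
   = (2.270 kJ/mol)(2.442) = 5.54 kJ/mol
ΔG > 0, so the forward reaction is non-spontaneous (proceeds in reverse).

ΔG = 5.54 kJ/mol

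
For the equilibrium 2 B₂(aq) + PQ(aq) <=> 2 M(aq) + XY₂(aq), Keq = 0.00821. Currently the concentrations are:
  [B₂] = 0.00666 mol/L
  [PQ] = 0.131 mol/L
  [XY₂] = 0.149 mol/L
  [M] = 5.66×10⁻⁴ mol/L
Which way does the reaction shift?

Q = [M]²·[XY₂] / ([B₂]²·[PQ]) = (5.66×10⁻⁴)²·(0.149) / ((0.00666)²·(0.131)) = 0.00821
Q = 0.00821 = Keq, so the system is already at equilibrium.

at equilibrium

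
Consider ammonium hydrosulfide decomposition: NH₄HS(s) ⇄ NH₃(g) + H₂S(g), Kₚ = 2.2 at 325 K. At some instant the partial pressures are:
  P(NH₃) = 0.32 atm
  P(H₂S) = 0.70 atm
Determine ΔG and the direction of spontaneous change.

ΔG = -6.17 kJ/mol; the forward reaction is spontaneous

(NH₄HS is a pure solid — omitted from Qₚ.)
Qₚ = P(NH₃)·P(H₂S) = (0.32)·(0.70) = 0.224
ΔG = RT ln(Qₚ/Kₚ) = (8.314 J mol⁻¹ K⁻¹)(325 K) × ln(0.224/2.2)
   = (2.702 kJ/mol)(-2.285) = -6.17 kJ/mol
ΔG < 0, so the forward reaction is spontaneous (proceeds forward).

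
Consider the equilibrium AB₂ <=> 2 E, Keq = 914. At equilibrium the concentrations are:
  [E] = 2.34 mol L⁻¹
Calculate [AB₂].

[AB₂] = 0.00599 mol L⁻¹

At equilibrium, Keq = [E]² / [AB₂] = 914.
(2.34)² / ([AB₂]) = 914
[AB₂] = 0.00599 mol L⁻¹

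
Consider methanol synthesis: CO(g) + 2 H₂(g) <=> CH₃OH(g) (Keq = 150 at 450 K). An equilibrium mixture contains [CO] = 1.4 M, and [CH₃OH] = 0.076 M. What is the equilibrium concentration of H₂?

At equilibrium, Keq = [CH₃OH] / ([CO]·[H₂]²) = 150.
(0.076) / ((1.4)·([H₂])²) = 150
[H₂]² = 3.62e-4 ⇒ [H₂] = 0.019 M

[H₂] = 0.019 M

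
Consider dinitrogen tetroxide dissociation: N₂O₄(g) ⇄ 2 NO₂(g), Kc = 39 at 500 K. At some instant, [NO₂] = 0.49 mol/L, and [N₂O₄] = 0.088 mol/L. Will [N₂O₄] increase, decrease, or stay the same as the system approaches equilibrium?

decrease

Qc = [NO₂]² / [N₂O₄] = (0.49)² / (0.088) = 2.7
Qc = 2.7 < Kc = 39: net forward reaction.
N₂O₄ is a reactant, so it decreases.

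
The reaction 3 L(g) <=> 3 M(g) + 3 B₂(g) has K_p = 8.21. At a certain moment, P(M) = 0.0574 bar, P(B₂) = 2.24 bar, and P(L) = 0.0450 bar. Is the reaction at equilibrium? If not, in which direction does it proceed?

toward reactants

Q_p = P(M)³·P(B₂)³ / P(L)³ = (0.0574)³·(2.24)³ / (0.0450)³ = 23.3
Q_p = 23.3 > K_p = 8.21, so the reverse reaction proceeds.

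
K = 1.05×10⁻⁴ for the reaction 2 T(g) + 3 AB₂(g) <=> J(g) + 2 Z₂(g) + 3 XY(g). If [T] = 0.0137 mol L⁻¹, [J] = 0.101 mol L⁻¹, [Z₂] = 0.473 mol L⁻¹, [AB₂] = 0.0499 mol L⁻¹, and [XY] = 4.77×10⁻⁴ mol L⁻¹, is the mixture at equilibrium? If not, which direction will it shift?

Q = [J]·[Z₂]²·[XY]³ / ([T]²·[AB₂]³) = (0.101)·(0.473)²·(4.77×10⁻⁴)³ / ((0.0137)²·(0.0499)³) = 1.05×10⁻⁴
Q = 1.05×10⁻⁴ = K; the system is at equilibrium.

yes, at equilibrium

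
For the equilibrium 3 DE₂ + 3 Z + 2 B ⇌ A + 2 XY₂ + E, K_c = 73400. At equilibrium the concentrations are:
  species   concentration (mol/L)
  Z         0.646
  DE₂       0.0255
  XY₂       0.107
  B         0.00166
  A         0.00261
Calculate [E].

[E] = 0.0303 mol/L

At equilibrium, K_c = [A]·[XY₂]²·[E] / ([DE₂]³·[Z]³·[B]²) = 73400.
(0.00261)·(0.107)²·([E]) / ((0.0255)³·(0.646)³·(0.00166)²) = 73400
[E] = 0.0303 mol/L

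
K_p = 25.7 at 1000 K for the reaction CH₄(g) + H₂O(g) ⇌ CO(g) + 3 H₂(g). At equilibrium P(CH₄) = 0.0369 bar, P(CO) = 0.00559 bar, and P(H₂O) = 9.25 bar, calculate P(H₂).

At equilibrium, K_p = P(CO)·P(H₂)³ / (P(CH₄)·P(H₂O)) = 25.7.
(0.00559)·(P(H₂))³ / ((0.0369)·(9.25)) = 25.7
P(H₂)³ = 1570 ⇒ P(H₂) = 11.6 bar

P(H₂) = 11.6 bar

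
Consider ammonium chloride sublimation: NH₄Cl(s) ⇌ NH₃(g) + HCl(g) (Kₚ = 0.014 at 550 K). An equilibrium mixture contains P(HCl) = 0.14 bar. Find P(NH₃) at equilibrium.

P(NH₃) = 0.10 bar

(NH₄Cl is a pure solid — omitted from Kₚ.)
At equilibrium, Kₚ = P(NH₃)·P(HCl) = 0.014.
(P(NH₃))·(0.14) = 0.014
P(NH₃) = 0.100 = 0.10 bar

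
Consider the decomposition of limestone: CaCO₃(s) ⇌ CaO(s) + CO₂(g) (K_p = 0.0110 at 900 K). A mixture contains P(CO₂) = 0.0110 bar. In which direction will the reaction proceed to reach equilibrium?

(CaCO₃, CaO are pure solids — omitted from Q_p.)
Q_p = P(CO₂) = 0.0110
Q_p = 0.0110 = K_p, so the system is already at equilibrium.

neither direction; the system is at equilibrium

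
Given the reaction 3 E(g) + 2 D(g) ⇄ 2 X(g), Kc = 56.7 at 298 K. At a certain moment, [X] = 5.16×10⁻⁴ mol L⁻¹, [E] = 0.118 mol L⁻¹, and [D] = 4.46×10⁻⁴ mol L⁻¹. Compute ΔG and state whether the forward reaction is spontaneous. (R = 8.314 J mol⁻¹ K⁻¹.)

Qc = [X]² / ([E]³·[D]²) = (5.16×10⁻⁴)² / ((0.118)³·(4.46×10⁻⁴)²) = 815
ΔG = RT ln(Qc/Kc) = (8.314 J mol⁻¹ K⁻¹)(298 K) × ln(815/56.7)
   = (2.478 kJ/mol)(2.665) = 6.60 kJ/mol
ΔG > 0, so the forward reaction is non-spontaneous (proceeds in reverse).

ΔG = 6.60 kJ/mol; the forward reaction is non-spontaneous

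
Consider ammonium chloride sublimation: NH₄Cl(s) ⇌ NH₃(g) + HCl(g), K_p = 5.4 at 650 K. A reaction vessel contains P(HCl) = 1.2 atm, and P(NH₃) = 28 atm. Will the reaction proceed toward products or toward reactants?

(NH₄Cl is a pure solid — omitted from Q_p.)
Q_p = P(NH₃)·P(HCl) = (28)·(1.2) = 34
Q_p = 34 > K_p = 5.4, so the reverse reaction proceeds.

reverse (toward reactants)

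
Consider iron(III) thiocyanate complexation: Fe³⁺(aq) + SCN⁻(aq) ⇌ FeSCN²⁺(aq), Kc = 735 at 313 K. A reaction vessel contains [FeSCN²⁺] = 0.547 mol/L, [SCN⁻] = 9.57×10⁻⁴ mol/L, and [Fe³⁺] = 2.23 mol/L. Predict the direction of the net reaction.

to the right

Qc = [FeSCN²⁺] / ([Fe³⁺]·[SCN⁻]) = (0.547) / ((2.23)·(9.57×10⁻⁴)) = 256
Qc = 256 < Kc = 735, so the forward reaction proceeds.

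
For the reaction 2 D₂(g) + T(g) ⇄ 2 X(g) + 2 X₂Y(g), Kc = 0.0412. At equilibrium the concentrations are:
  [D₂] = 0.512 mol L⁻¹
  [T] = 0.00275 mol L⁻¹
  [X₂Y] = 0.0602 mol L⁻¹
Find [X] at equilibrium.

[X] = 0.0905 mol L⁻¹

At equilibrium, Kc = [X]²·[X₂Y]² / ([D₂]²·[T]) = 0.0412.
([X])²·(0.0602)² / ((0.512)²·(0.00275)) = 0.0412
[X]² = 0.00820 ⇒ [X] = 0.0905 mol L⁻¹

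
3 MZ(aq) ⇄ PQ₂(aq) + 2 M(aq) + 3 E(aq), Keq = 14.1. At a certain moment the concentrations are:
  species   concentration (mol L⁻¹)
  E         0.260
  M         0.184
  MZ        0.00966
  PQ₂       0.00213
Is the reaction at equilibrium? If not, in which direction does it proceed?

Q = [PQ₂]·[M]²·[E]³ / [MZ]³ = (0.00213)·(0.184)²·(0.260)³ / (0.00966)³ = 1.41
Q = 1.41 < Keq = 14.1, so the forward reaction proceeds.

to the right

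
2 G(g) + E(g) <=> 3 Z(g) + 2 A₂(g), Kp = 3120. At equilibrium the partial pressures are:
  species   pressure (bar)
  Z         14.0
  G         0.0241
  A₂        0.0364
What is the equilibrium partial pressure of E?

At equilibrium, Kp = P(Z)³·P(A₂)² / (P(G)²·P(E)) = 3120.
(14.0)³·(0.0364)² / ((0.0241)²·(P(E))) = 3120
P(E) = 2.01 bar

P(E) = 2.01 bar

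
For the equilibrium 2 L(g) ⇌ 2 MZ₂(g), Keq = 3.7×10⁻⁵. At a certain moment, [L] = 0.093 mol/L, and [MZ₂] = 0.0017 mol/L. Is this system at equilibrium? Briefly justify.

Q = [MZ₂]² / [L]² = (0.0017)² / (0.093)² = 3.3×10⁻⁴
Q = 3.3×10⁻⁴ > Keq = 3.7×10⁻⁵: net reverse reaction.

no; Q > K, reaction proceeds in reverse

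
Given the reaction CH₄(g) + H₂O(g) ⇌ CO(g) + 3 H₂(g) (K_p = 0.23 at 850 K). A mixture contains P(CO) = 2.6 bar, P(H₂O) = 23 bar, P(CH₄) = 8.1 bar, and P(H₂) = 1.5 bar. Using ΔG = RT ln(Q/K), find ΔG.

Q_p = P(CO)·P(H₂)³ / (P(CH₄)·P(H₂O)) = (2.6)·(1.5)³ / ((8.1)·(23)) = 0.0471
ΔG = RT ln(Q_p/K_p) = (8.314 J mol⁻¹ K⁻¹)(850 K) × ln(0.0471/0.23)
   = (7.067 kJ/mol)(-1.586) = -11.2 kJ/mol
ΔG < 0, so the forward reaction is spontaneous (proceeds forward).

ΔG = -11.2 kJ/mol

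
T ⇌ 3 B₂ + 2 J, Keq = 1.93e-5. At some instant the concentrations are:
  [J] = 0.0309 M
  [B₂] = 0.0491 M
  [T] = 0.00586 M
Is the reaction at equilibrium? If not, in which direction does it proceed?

no net change (already at equilibrium)

Q = [B₂]³·[J]² / [T] = (0.0491)³·(0.0309)² / (0.00586) = 1.93e-5
Q = 1.93e-5 = Keq, so the system is already at equilibrium.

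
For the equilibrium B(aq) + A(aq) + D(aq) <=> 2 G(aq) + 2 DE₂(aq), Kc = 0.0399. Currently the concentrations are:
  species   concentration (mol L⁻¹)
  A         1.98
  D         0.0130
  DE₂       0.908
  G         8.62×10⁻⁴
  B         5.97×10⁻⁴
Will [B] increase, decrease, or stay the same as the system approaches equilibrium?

stay the same

Qc = [G]²·[DE₂]² / ([B]·[A]·[D]) = (8.62×10⁻⁴)²·(0.908)² / ((5.97×10⁻⁴)·(1.98)·(0.0130)) = 0.0399
Qc = 0.0399 = Kc; the system is at equilibrium.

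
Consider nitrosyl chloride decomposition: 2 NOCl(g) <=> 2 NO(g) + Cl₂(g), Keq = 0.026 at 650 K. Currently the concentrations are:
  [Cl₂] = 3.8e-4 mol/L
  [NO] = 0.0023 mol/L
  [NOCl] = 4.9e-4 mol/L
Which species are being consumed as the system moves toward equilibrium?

Q = [NO]²·[Cl₂] / [NOCl]² = (0.0023)²·(3.8e-4) / (4.9e-4)² = 0.0084
Q = 0.0084 < Keq = 0.026: net forward reaction.

NOCl (reactants)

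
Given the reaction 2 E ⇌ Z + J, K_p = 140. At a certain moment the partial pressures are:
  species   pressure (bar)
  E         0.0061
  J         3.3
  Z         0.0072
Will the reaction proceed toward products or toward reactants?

Q_p = P(Z)·P(J) / P(E)² = (0.0072)·(3.3) / (0.0061)² = 640
Q_p = 640 > K_p = 140, so the reverse reaction proceeds.

to the left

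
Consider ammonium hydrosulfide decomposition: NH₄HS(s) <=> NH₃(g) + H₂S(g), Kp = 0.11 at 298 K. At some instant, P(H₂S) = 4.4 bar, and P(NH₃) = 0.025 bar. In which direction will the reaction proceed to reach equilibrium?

neither direction; the system is at equilibrium

(NH₄HS is a pure solid — omitted from Qp.)
Qp = P(NH₃)·P(H₂S) = (0.025)·(4.4) = 0.11
Qp = 0.11 = Kp, so the system is already at equilibrium.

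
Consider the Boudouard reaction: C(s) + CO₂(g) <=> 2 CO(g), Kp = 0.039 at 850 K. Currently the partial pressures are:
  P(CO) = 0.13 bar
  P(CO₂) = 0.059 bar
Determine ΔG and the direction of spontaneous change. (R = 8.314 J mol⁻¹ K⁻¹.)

(C is a pure solid — omitted from Qp.)
Qp = P(CO)² / P(CO₂) = (0.13)² / (0.059) = 0.286
ΔG = RT ln(Qp/Kp) = (8.314 J mol⁻¹ K⁻¹)(850 K) × ln(0.286/0.039)
   = (7.067 kJ/mol)(1.992) = 14.1 kJ/mol
ΔG > 0, so the forward reaction is non-spontaneous (proceeds in reverse).

ΔG = 14.1 kJ/mol; the forward reaction is non-spontaneous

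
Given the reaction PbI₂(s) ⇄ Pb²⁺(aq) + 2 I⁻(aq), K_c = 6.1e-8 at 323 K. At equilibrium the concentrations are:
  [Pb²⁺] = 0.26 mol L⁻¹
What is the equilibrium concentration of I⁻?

[I⁻] = 4.8e-4 mol L⁻¹

(PbI₂ is a pure solid — omitted from K_c.)
At equilibrium, K_c = [Pb²⁺]·[I⁻]² = 6.1e-8.
(0.26)·([I⁻])² = 6.1e-8
[I⁻]² = 2.35e-7 ⇒ [I⁻] = 4.8e-4 mol L⁻¹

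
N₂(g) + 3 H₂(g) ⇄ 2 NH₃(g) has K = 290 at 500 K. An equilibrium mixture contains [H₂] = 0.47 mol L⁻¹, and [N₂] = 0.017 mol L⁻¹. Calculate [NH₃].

[NH₃] = 0.72 mol L⁻¹

At equilibrium, K = [NH₃]² / ([N₂]·[H₂]³) = 290.
([NH₃])² / ((0.017)·(0.47)³) = 290
[NH₃]² = 0.512 ⇒ [NH₃] = 0.72 mol L⁻¹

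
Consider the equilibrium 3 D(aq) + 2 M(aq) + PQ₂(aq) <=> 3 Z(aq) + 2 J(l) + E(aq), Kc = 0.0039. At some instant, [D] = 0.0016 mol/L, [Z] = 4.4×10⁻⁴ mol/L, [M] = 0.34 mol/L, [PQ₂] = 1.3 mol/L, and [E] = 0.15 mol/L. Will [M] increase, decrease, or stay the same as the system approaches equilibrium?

increase

(J is a pure liquid — omitted from Qc.)
Qc = [Z]³·[E] / ([D]³·[M]²·[PQ₂]) = (4.4×10⁻⁴)³·(0.15) / ((0.0016)³·(0.34)²·(1.3)) = 0.021
Qc = 0.021 > Kc = 0.0039: net reverse reaction.
M is a reactant, so it increases.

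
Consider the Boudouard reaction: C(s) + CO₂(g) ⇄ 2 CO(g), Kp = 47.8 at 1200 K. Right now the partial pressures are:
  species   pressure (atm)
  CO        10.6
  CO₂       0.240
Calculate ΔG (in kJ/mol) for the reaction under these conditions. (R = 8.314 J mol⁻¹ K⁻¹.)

ΔG = 22.8 kJ/mol

(C is a pure solid — omitted from Qp.)
Qp = P(CO)² / P(CO₂) = (10.6)² / (0.240) = 468
ΔG = RT ln(Qp/Kp) = (8.314 J mol⁻¹ K⁻¹)(1200 K) × ln(468/47.8)
   = (9.977 kJ/mol)(2.281) = 22.8 kJ/mol
ΔG > 0, so the forward reaction is non-spontaneous (proceeds in reverse).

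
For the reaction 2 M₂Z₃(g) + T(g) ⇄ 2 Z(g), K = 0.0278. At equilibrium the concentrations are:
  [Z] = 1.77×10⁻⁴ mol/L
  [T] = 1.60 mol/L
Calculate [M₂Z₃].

[M₂Z₃] = 8.39×10⁻⁴ mol/L

At equilibrium, K = [Z]² / ([M₂Z₃]²·[T]) = 0.0278.
(1.77×10⁻⁴)² / (([M₂Z₃])²·(1.60)) = 0.0278
[M₂Z₃]² = 7.04×10⁻⁷ ⇒ [M₂Z₃] = 8.39×10⁻⁴ mol/L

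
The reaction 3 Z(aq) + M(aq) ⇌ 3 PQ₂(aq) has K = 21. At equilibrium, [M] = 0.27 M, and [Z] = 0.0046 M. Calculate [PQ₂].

[PQ₂] = 0.0082 M

At equilibrium, K = [PQ₂]³ / ([Z]³·[M]) = 21.
([PQ₂])³ / ((0.0046)³·(0.27)) = 21
[PQ₂]³ = 5.52×10⁻⁷ ⇒ [PQ₂] = 0.0082 M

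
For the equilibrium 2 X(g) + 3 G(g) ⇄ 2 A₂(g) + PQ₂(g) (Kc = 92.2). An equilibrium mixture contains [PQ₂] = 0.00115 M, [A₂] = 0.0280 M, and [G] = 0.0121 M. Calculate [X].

[X] = 0.0743 M

At equilibrium, Kc = [A₂]²·[PQ₂] / ([X]²·[G]³) = 92.2.
(0.0280)²·(0.00115) / (([X])²·(0.0121)³) = 92.2
[X]² = 0.00552 ⇒ [X] = 0.0743 M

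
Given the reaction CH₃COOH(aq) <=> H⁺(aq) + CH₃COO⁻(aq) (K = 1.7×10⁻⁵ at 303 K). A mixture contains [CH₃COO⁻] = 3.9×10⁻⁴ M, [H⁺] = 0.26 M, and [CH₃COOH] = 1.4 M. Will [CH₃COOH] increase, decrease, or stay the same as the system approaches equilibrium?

Q = [H⁺]·[CH₃COO⁻] / [CH₃COOH] = (0.26)·(3.9×10⁻⁴) / (1.4) = 7.2×10⁻⁵
Q = 7.2×10⁻⁵ > K = 1.7×10⁻⁵: net reverse reaction.
CH₃COOH is a reactant, so it increases.

increase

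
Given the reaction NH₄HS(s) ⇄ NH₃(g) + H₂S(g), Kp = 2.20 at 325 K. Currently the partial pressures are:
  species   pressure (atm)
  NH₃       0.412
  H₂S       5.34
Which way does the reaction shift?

(NH₄HS is a pure solid — omitted from Qp.)
Qp = P(NH₃)·P(H₂S) = (0.412)·(5.34) = 2.20
Qp = 2.20 = Kp, so the system is already at equilibrium.

neither direction; the system is at equilibrium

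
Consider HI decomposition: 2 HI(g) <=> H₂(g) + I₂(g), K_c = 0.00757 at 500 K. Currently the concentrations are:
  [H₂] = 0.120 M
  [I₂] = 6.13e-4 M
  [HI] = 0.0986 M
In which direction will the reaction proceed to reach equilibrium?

at equilibrium

Q_c = [H₂]·[I₂] / [HI]² = (0.120)·(6.13e-4) / (0.0986)² = 0.00757
Q_c = 0.00757 = K_c, so the system is already at equilibrium.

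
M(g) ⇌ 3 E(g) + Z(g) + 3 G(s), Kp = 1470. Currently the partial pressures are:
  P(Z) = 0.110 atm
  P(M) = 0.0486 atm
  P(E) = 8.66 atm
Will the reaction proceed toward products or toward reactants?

(G is a pure solid — omitted from Qp.)
Qp = P(E)³·P(Z) / P(M) = (8.66)³·(0.110) / (0.0486) = 1470
Qp = 1470 = Kp, so the system is already at equilibrium.

no net change (already at equilibrium)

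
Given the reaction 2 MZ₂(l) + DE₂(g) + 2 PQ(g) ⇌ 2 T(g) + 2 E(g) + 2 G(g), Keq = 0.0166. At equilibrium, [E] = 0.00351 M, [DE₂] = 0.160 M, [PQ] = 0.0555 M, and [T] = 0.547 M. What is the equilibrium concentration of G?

(MZ₂ is a pure liquid — omitted from Keq.)
At equilibrium, Keq = [T]²·[E]²·[G]² / ([DE₂]·[PQ]²) = 0.0166.
(0.547)²·(0.00351)²·([G])² / ((0.160)·(0.0555)²) = 0.0166
[G]² = 2.22 ⇒ [G] = 1.49 M

[G] = 1.49 M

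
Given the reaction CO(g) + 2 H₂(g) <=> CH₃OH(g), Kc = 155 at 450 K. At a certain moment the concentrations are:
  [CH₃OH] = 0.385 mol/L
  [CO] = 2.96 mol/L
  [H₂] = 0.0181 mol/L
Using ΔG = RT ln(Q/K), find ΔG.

Qc = [CH₃OH] / ([CO]·[H₂]²) = (0.385) / ((2.96)·(0.0181)²) = 397
ΔG = RT ln(Qc/Kc) = (8.314 J mol⁻¹ K⁻¹)(450 K) × ln(397/155)
   = (3.741 kJ/mol)(0.9405) = 3.52 kJ/mol
ΔG > 0, so the forward reaction is non-spontaneous (proceeds in reverse).

ΔG = 3.52 kJ/mol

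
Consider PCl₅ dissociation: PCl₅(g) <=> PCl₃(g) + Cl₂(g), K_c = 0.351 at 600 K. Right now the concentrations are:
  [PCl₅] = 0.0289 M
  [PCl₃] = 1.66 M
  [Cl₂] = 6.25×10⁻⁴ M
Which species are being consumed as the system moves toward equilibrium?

Q_c = [PCl₃]·[Cl₂] / [PCl₅] = (1.66)·(6.25×10⁻⁴) / (0.0289) = 0.0359
Q_c = 0.0359 < K_c = 0.351: net forward reaction.

PCl₅ (reactants)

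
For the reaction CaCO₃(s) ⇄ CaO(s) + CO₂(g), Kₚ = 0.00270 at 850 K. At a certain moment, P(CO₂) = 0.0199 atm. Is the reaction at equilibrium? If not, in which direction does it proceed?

(CaCO₃, CaO are pure solids — omitted from Qₚ.)
Qₚ = P(CO₂) = 0.0199
Qₚ = 0.0199 > Kₚ = 0.00270, so the reverse reaction proceeds.

to the left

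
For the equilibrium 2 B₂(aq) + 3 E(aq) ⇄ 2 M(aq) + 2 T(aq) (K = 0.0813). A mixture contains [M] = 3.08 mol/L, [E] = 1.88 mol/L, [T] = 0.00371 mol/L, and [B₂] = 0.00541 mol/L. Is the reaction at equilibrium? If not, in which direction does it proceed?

Q = [M]²·[T]² / ([B₂]²·[E]³) = (3.08)²·(0.00371)² / ((0.00541)²·(1.88)³) = 0.671
Q = 0.671 > K = 0.0813, so the reverse reaction proceeds.

toward reactants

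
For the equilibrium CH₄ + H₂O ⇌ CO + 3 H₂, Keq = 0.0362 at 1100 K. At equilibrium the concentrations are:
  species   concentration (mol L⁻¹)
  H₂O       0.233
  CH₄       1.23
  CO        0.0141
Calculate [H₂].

At equilibrium, Keq = [CO]·[H₂]³ / ([CH₄]·[H₂O]) = 0.0362.
(0.0141)·([H₂])³ / ((1.23)·(0.233)) = 0.0362
[H₂]³ = 0.736 ⇒ [H₂] = 0.903 mol L⁻¹

[H₂] = 0.903 mol L⁻¹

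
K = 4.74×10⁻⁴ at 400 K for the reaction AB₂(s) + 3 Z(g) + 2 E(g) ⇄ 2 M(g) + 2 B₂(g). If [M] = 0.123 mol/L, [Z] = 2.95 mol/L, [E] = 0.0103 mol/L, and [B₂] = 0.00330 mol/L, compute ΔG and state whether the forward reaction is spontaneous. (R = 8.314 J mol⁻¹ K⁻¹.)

(AB₂ is a pure solid — omitted from Q.)
Q = [M]²·[B₂]² / ([Z]³·[E]²) = (0.123)²·(0.00330)² / ((2.95)³·(0.0103)²) = 6.05×10⁻⁵
ΔG = RT ln(Q/K) = (8.314 J mol⁻¹ K⁻¹)(400 K) × ln(6.05×10⁻⁵/4.74×10⁻⁴)
   = (3.326 kJ/mol)(-2.059) = -6.85 kJ/mol
ΔG < 0, so the forward reaction is spontaneous (proceeds forward).

ΔG = -6.85 kJ/mol; the forward reaction is spontaneous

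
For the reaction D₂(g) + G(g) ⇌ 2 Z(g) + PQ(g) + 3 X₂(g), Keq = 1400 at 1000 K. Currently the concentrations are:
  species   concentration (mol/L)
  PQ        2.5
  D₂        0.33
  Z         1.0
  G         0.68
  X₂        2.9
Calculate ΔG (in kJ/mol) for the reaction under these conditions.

Q = [Z]²·[PQ]·[X₂]³ / ([D₂]·[G]) = (1.0)²·(2.5)·(2.9)³ / ((0.33)·(0.68)) = 272
ΔG = RT ln(Q/Keq) = (8.314 J mol⁻¹ K⁻¹)(1000 K) × ln(272/1400)
   = (8.314 kJ/mol)(-1.638) = -13.6 kJ/mol
ΔG < 0, so the forward reaction is spontaneous (proceeds forward).

ΔG = -13.6 kJ/mol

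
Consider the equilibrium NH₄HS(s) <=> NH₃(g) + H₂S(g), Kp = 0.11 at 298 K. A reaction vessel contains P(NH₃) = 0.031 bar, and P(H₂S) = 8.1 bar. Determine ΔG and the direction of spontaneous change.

ΔG = 2.04 kJ/mol; the forward reaction is non-spontaneous

(NH₄HS is a pure solid — omitted from Qp.)
Qp = P(NH₃)·P(H₂S) = (0.031)·(8.1) = 0.251
ΔG = RT ln(Qp/Kp) = (8.314 J mol⁻¹ K⁻¹)(298 K) × ln(0.251/0.11)
   = (2.478 kJ/mol)(0.8250) = 2.04 kJ/mol
ΔG > 0, so the forward reaction is non-spontaneous (proceeds in reverse).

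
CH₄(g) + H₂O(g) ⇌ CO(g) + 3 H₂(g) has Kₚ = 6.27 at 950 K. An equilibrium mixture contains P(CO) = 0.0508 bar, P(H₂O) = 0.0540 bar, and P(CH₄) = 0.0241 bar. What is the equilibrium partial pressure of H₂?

P(H₂) = 0.544 bar

At equilibrium, Kₚ = P(CO)·P(H₂)³ / (P(CH₄)·P(H₂O)) = 6.27.
(0.0508)·(P(H₂))³ / ((0.0241)·(0.0540)) = 6.27
P(H₂)³ = 0.161 ⇒ P(H₂) = 0.544 bar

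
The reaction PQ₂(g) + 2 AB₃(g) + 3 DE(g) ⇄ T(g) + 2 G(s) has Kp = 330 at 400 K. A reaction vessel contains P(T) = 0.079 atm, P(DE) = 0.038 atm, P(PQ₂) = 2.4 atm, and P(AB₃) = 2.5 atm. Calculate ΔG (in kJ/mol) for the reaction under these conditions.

(G is a pure solid — omitted from Qp.)
Qp = P(T) / (P(PQ₂)·P(AB₃)²·P(DE)³) = (0.079) / ((2.4)·(2.5)²·(0.038)³) = 96.0
ΔG = RT ln(Qp/Kp) = (8.314 J mol⁻¹ K⁻¹)(400 K) × ln(96.0/330)
   = (3.326 kJ/mol)(-1.235) = -4.11 kJ/mol
ΔG < 0, so the forward reaction is spontaneous (proceeds forward).

ΔG = -4.11 kJ/mol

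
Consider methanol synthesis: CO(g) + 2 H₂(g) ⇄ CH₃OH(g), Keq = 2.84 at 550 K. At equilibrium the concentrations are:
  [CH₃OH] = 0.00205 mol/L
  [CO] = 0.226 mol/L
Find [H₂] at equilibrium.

[H₂] = 0.0565 mol/L

At equilibrium, Keq = [CH₃OH] / ([CO]·[H₂]²) = 2.84.
(0.00205) / ((0.226)·([H₂])²) = 2.84
[H₂]² = 0.00319 ⇒ [H₂] = 0.0565 mol/L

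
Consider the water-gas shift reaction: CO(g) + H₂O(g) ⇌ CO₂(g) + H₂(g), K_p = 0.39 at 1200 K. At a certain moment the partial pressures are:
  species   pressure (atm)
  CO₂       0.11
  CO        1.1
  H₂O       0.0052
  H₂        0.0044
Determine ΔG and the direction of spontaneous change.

ΔG = -15.2 kJ/mol; the forward reaction is spontaneous

Q_p = P(CO₂)·P(H₂) / (P(CO)·P(H₂O)) = (0.11)·(0.0044) / ((1.1)·(0.0052)) = 0.0846
ΔG = RT ln(Q_p/K_p) = (8.314 J mol⁻¹ K⁻¹)(1200 K) × ln(0.0846/0.39)
   = (9.977 kJ/mol)(-1.528) = -15.2 kJ/mol
ΔG < 0, so the forward reaction is spontaneous (proceeds forward).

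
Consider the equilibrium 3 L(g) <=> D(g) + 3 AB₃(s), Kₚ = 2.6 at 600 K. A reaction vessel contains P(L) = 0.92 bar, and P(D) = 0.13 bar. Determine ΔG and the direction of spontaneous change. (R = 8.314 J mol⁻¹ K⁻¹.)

ΔG = -13.7 kJ/mol; the forward reaction is spontaneous

(AB₃ is a pure solid — omitted from Qₚ.)
Qₚ = P(D) / P(L)³ = (0.13) / (0.92)³ = 0.167
ΔG = RT ln(Qₚ/Kₚ) = (8.314 J mol⁻¹ K⁻¹)(600 K) × ln(0.167/2.6)
   = (4.988 kJ/mol)(-2.745) = -13.7 kJ/mol
ΔG < 0, so the forward reaction is spontaneous (proceeds forward).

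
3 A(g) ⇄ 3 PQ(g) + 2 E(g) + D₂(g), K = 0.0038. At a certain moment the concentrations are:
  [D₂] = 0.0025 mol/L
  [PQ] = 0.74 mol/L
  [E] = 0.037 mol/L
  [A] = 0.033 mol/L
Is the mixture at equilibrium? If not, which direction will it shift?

Q = [PQ]³·[E]²·[D₂] / [A]³ = (0.74)³·(0.037)²·(0.0025) / (0.033)³ = 0.039
Q = 0.039 > K = 0.0038: net reverse reaction.

no; Q > K, reaction proceeds in reverse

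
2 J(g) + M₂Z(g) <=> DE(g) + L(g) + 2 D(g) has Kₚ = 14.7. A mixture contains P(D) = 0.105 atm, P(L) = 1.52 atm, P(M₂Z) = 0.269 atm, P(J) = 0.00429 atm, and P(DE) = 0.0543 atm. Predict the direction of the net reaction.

Qₚ = P(DE)·P(L)·P(D)² / (P(J)²·P(M₂Z)) = (0.0543)·(1.52)·(0.105)² / ((0.00429)²·(0.269)) = 184
Qₚ = 184 > Kₚ = 14.7, so the reverse reaction proceeds.

in the reverse direction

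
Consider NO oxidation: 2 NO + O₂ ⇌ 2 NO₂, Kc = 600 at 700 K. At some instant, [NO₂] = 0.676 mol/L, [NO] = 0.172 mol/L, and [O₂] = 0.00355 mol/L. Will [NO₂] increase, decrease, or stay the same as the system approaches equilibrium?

Qc = [NO₂]² / ([NO]²·[O₂]) = (0.676)² / ((0.172)²·(0.00355)) = 4350
Qc = 4350 > Kc = 600: net reverse reaction.
NO₂ is a product, so it decreases.

decrease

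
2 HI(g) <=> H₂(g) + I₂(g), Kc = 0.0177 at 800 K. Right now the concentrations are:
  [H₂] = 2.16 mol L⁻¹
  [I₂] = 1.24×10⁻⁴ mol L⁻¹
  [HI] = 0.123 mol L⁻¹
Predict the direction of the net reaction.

Qc = [H₂]·[I₂] / [HI]² = (2.16)·(1.24×10⁻⁴) / (0.123)² = 0.0177
Qc = 0.0177 = Kc, so the system is already at equilibrium.

no net change (already at equilibrium)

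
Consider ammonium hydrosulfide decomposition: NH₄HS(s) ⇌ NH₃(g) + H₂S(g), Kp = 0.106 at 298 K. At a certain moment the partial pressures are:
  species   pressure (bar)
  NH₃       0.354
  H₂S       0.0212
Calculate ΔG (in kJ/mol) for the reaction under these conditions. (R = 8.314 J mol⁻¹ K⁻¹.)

(NH₄HS is a pure solid — omitted from Qp.)
Qp = P(NH₃)·P(H₂S) = (0.354)·(0.0212) = 0.00750
ΔG = RT ln(Qp/Kp) = (8.314 J mol⁻¹ K⁻¹)(298 K) × ln(0.00750/0.106)
   = (2.478 kJ/mol)(-2.649) = -6.56 kJ/mol
ΔG < 0, so the forward reaction is spontaneous (proceeds forward).

ΔG = -6.56 kJ/mol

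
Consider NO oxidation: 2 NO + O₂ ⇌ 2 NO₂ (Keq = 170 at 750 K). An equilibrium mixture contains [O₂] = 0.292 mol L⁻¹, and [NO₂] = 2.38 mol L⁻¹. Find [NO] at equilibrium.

[NO] = 0.338 mol L⁻¹

At equilibrium, Keq = [NO₂]² / ([NO]²·[O₂]) = 170.
(2.38)² / (([NO])²·(0.292)) = 170
[NO]² = 0.114 ⇒ [NO] = 0.338 mol L⁻¹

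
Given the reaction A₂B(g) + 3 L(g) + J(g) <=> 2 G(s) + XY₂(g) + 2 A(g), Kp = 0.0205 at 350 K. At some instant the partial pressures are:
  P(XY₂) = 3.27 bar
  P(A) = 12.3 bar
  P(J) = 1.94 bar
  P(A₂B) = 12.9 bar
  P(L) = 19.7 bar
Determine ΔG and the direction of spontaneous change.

ΔG = -6.02 kJ/mol; the forward reaction is spontaneous

(G is a pure solid — omitted from Qp.)
Qp = P(XY₂)·P(A)² / (P(A₂B)·P(L)³·P(J)) = (3.27)·(12.3)² / ((12.9)·(19.7)³·(1.94)) = 0.00259
ΔG = RT ln(Qp/Kp) = (8.314 J mol⁻¹ K⁻¹)(350 K) × ln(0.00259/0.0205)
   = (2.910 kJ/mol)(-2.069) = -6.02 kJ/mol
ΔG < 0, so the forward reaction is spontaneous (proceeds forward).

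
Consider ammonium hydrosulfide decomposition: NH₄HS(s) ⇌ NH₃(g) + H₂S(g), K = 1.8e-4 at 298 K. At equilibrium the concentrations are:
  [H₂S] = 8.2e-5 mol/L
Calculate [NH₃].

(NH₄HS is a pure solid — omitted from K.)
At equilibrium, K = [NH₃]·[H₂S] = 1.8e-4.
([NH₃])·(8.2e-5) = 1.8e-4
[NH₃] = 2.20 = 2.2 mol/L

[NH₃] = 2.2 mol/L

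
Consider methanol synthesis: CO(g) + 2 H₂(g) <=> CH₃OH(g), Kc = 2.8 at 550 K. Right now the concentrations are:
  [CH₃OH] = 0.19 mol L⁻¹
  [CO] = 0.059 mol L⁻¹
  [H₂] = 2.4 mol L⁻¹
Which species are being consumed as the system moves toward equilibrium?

CO, H₂ (reactants)

Qc = [CH₃OH] / ([CO]·[H₂]²) = (0.19) / ((0.059)·(2.4)²) = 0.56
Qc = 0.56 < Kc = 2.8: net forward reaction.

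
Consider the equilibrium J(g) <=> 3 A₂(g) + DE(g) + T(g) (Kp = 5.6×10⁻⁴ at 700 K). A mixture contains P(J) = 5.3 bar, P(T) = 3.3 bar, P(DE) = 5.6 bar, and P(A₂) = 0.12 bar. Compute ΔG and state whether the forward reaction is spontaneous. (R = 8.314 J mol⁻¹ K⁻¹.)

ΔG = 13.8 kJ/mol; the forward reaction is non-spontaneous

Qp = P(A₂)³·P(DE)·P(T) / P(J) = (0.12)³·(5.6)·(3.3) / (5.3) = 0.00603
ΔG = RT ln(Qp/Kp) = (8.314 J mol⁻¹ K⁻¹)(700 K) × ln(0.00603/5.6×10⁻⁴)
   = (5.820 kJ/mol)(2.377) = 13.8 kJ/mol
ΔG > 0, so the forward reaction is non-spontaneous (proceeds in reverse).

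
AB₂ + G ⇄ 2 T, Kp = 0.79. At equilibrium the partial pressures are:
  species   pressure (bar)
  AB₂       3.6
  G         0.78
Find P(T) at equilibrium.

At equilibrium, Kp = P(T)² / (P(AB₂)·P(G)) = 0.79.
(P(T))² / ((3.6)·(0.78)) = 0.79
P(T)² = 2.22 ⇒ P(T) = 1.5 bar

P(T) = 1.5 bar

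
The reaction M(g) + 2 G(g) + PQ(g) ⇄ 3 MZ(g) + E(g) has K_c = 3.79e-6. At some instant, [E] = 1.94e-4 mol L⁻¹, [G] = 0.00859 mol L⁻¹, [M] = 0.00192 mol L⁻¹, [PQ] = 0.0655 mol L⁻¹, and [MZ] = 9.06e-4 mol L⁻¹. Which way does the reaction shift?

Q_c = [MZ]³·[E] / ([M]·[G]²·[PQ]) = (9.06e-4)³·(1.94e-4) / ((0.00192)·(0.00859)²·(0.0655)) = 1.55e-5
Q_c = 1.55e-5 > K_c = 3.79e-6, so the reverse reaction proceeds.

in the reverse direction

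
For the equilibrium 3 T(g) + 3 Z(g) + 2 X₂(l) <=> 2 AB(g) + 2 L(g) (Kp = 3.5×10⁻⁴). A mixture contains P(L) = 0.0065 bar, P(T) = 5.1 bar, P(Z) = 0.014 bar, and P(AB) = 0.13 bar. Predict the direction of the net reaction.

(X₂ is a pure liquid — omitted from Qp.)
Qp = P(AB)²·P(L)² / (P(T)³·P(Z)³) = (0.13)²·(0.0065)² / ((5.1)³·(0.014)³) = 0.0020
Qp = 0.0020 > Kp = 3.5×10⁻⁴, so the reverse reaction proceeds.

to the left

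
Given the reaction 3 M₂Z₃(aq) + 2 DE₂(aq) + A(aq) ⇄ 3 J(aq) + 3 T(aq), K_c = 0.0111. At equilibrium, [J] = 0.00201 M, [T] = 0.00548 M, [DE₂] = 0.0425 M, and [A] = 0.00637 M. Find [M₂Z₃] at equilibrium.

At equilibrium, K_c = [J]³·[T]³ / ([M₂Z₃]³·[DE₂]²·[A]) = 0.0111.
(0.00201)³·(0.00548)³ / (([M₂Z₃])³·(0.0425)²·(0.00637)) = 0.0111
[M₂Z₃]³ = 1.05×10⁻⁸ ⇒ [M₂Z₃] = 0.00219 M

[M₂Z₃] = 0.00219 M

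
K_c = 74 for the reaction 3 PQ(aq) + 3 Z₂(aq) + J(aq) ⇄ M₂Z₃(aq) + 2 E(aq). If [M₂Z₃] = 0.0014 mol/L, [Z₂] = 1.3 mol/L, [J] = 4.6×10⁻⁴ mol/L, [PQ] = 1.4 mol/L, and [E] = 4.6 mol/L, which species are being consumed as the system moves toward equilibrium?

PQ, Z₂, J (reactants)

Q_c = [M₂Z₃]·[E]² / ([PQ]³·[Z₂]³·[J]) = (0.0014)·(4.6)² / ((1.4)³·(1.3)³·(4.6×10⁻⁴)) = 11
Q_c = 11 < K_c = 74: net forward reaction.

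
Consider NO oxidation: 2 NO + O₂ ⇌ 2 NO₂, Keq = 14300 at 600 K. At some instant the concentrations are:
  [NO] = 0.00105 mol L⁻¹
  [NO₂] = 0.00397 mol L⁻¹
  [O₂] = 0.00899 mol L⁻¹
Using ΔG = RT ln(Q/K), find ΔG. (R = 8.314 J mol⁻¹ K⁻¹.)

ΔG = -11.0 kJ/mol

Q = [NO₂]² / ([NO]²·[O₂]) = (0.00397)² / ((0.00105)²·(0.00899)) = 1590
ΔG = RT ln(Q/Keq) = (8.314 J mol⁻¹ K⁻¹)(600 K) × ln(1590/14300)
   = (4.988 kJ/mol)(-2.197) = -11.0 kJ/mol
ΔG < 0, so the forward reaction is spontaneous (proceeds forward).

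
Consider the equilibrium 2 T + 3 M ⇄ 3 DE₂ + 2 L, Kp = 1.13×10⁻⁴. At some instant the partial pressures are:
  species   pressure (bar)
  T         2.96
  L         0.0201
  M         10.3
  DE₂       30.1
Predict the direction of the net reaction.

Qp = P(DE₂)³·P(L)² / (P(T)²·P(M)³) = (30.1)³·(0.0201)² / ((2.96)²·(10.3)³) = 0.00115
Qp = 0.00115 > Kp = 1.13×10⁻⁴, so the reverse reaction proceeds.

reverse (toward reactants)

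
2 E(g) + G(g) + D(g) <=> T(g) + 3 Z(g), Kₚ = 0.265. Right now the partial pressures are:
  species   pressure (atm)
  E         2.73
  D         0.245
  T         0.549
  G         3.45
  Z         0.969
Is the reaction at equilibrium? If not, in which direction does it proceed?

Qₚ = P(T)·P(Z)³ / (P(E)²·P(G)·P(D)) = (0.549)·(0.969)³ / ((2.73)²·(3.45)·(0.245)) = 0.0793
Qₚ = 0.0793 < Kₚ = 0.265, so the forward reaction proceeds.

forward (toward products)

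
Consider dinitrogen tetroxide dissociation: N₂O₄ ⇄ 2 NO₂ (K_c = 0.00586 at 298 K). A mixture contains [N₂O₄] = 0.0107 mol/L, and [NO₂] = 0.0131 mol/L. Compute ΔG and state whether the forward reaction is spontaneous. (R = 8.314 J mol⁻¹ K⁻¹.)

Q_c = [NO₂]² / [N₂O₄] = (0.0131)² / (0.0107) = 0.0160
ΔG = RT ln(Q_c/K_c) = (8.314 J mol⁻¹ K⁻¹)(298 K) × ln(0.0160/0.00586)
   = (2.478 kJ/mol)(1.004) = 2.49 kJ/mol
ΔG > 0, so the forward reaction is non-spontaneous (proceeds in reverse).

ΔG = 2.49 kJ/mol; the forward reaction is non-spontaneous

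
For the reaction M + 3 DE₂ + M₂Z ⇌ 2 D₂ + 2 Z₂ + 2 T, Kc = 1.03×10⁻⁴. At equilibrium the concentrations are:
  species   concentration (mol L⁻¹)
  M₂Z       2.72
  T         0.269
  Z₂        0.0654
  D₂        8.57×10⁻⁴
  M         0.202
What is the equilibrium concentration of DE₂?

[DE₂] = 0.0159 mol L⁻¹

At equilibrium, Kc = [D₂]²·[Z₂]²·[T]² / ([M]·[DE₂]³·[M₂Z]) = 1.03×10⁻⁴.
(8.57×10⁻⁴)²·(0.0654)²·(0.269)² / ((0.202)·([DE₂])³·(2.72)) = 1.03×10⁻⁴
[DE₂]³ = 4.02×10⁻⁶ ⇒ [DE₂] = 0.0159 mol L⁻¹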